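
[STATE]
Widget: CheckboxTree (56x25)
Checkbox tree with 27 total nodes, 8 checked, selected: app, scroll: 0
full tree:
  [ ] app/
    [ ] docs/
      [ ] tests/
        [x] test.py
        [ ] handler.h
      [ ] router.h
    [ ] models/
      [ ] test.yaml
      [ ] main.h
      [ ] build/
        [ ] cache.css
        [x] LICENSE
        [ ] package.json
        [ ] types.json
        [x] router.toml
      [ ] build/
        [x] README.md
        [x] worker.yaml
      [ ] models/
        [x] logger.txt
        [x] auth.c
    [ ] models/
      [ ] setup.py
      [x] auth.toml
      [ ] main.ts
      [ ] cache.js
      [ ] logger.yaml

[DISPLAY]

>[-] app/                                               
   [-] docs/                                            
     [-] tests/                                         
       [x] test.py                                      
       [ ] handler.h                                    
     [ ] router.h                                       
   [-] models/                                          
     [ ] test.yaml                                      
     [ ] main.h                                         
     [-] build/                                         
       [ ] cache.css                                    
       [x] LICENSE                                      
       [ ] package.json                                 
       [ ] types.json                                   
       [x] router.toml                                  
     [x] build/                                         
       [x] README.md                                    
       [x] worker.yaml                                  
     [x] models/                                        
       [x] logger.txt                                   
       [x] auth.c                                       
   [-] models/                                          
     [ ] setup.py                                       
     [x] auth.toml                                      
     [ ] main.ts                                        


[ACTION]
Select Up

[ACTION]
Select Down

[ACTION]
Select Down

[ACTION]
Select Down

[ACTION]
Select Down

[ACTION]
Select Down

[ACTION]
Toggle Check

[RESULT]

 [-] app/                                               
   [-] docs/                                            
     [-] tests/                                         
       [x] test.py                                      
       [ ] handler.h                                    
>    [x] router.h                                       
   [-] models/                                          
     [ ] test.yaml                                      
     [ ] main.h                                         
     [-] build/                                         
       [ ] cache.css                                    
       [x] LICENSE                                      
       [ ] package.json                                 
       [ ] types.json                                   
       [x] router.toml                                  
     [x] build/                                         
       [x] README.md                                    
       [x] worker.yaml                                  
     [x] models/                                        
       [x] logger.txt                                   
       [x] auth.c                                       
   [-] models/                                          
     [ ] setup.py                                       
     [x] auth.toml                                      
     [ ] main.ts                                        


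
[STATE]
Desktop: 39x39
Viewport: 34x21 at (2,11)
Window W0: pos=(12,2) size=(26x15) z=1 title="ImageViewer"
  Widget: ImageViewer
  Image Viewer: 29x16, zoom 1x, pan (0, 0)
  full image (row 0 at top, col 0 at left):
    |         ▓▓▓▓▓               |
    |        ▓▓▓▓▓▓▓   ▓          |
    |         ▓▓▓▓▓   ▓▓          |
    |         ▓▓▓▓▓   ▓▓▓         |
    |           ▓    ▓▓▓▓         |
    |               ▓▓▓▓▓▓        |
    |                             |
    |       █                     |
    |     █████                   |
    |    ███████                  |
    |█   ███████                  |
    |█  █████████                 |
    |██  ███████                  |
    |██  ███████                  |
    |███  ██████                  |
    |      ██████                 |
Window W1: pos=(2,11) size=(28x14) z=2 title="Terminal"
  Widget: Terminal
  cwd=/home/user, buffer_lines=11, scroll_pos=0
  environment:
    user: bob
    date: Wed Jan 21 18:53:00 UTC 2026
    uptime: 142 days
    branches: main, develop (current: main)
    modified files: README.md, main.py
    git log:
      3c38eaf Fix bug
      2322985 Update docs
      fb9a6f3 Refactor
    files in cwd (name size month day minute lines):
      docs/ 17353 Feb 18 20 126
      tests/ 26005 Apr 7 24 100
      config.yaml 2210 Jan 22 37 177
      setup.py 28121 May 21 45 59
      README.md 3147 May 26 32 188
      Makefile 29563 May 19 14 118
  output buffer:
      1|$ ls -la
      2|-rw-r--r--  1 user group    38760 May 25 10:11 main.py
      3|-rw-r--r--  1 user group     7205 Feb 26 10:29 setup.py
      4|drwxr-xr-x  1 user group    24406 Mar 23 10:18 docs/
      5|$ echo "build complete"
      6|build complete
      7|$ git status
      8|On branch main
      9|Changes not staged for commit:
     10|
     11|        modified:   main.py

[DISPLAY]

┏━━━━━━━━━━━━━━━━━━━━━━━━━━┓      
┃ Terminal                 ┃      
┠──────────────────────────┨      
┃$ ls -la                  ┃      
┃-rw-r--r--  1 user group  ┃      
┃-rw-r--r--  1 user group  ┃━━━━━━
┃drwxr-xr-x  1 user group  ┃      
┃$ echo "build complete"   ┃      
┃build complete            ┃      
┃$ git status              ┃      
┃On branch main            ┃      
┃Changes not staged for com┃      
┃                          ┃      
┗━━━━━━━━━━━━━━━━━━━━━━━━━━┛      
                                  
                                  
                                  
                                  
                                  
                                  
                                  


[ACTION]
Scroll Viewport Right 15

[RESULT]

━━━━━━━━━━━━━━━━━━━━━━━━┓       ┃ 
erminal                 ┃       ┃ 
────────────────────────┨       ┃ 
ls -la                  ┃       ┃ 
w-r--r--  1 user group  ┃       ┃ 
w-r--r--  1 user group  ┃━━━━━━━┛ 
wxr-xr-x  1 user group  ┃         
echo "build complete"   ┃         
ild complete            ┃         
git status              ┃         
 branch main            ┃         
anges not staged for com┃         
                        ┃         
━━━━━━━━━━━━━━━━━━━━━━━━┛         
                                  
                                  
                                  
                                  
                                  
                                  
                                  


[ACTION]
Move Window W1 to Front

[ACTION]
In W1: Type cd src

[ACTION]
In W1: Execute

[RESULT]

━━━━━━━━━━━━━━━━━━━━━━━━┓       ┃ 
erminal                 ┃       ┃ 
────────────────────────┨       ┃ 
echo "build complete"   ┃       ┃ 
ild complete            ┃       ┃ 
git status              ┃━━━━━━━┛ 
 branch main            ┃         
anges not staged for com┃         
                        ┃         
      modified:   main.p┃         
cd src                  ┃         
                        ┃         
█                       ┃         
━━━━━━━━━━━━━━━━━━━━━━━━┛         
                                  
                                  
                                  
                                  
                                  
                                  
                                  


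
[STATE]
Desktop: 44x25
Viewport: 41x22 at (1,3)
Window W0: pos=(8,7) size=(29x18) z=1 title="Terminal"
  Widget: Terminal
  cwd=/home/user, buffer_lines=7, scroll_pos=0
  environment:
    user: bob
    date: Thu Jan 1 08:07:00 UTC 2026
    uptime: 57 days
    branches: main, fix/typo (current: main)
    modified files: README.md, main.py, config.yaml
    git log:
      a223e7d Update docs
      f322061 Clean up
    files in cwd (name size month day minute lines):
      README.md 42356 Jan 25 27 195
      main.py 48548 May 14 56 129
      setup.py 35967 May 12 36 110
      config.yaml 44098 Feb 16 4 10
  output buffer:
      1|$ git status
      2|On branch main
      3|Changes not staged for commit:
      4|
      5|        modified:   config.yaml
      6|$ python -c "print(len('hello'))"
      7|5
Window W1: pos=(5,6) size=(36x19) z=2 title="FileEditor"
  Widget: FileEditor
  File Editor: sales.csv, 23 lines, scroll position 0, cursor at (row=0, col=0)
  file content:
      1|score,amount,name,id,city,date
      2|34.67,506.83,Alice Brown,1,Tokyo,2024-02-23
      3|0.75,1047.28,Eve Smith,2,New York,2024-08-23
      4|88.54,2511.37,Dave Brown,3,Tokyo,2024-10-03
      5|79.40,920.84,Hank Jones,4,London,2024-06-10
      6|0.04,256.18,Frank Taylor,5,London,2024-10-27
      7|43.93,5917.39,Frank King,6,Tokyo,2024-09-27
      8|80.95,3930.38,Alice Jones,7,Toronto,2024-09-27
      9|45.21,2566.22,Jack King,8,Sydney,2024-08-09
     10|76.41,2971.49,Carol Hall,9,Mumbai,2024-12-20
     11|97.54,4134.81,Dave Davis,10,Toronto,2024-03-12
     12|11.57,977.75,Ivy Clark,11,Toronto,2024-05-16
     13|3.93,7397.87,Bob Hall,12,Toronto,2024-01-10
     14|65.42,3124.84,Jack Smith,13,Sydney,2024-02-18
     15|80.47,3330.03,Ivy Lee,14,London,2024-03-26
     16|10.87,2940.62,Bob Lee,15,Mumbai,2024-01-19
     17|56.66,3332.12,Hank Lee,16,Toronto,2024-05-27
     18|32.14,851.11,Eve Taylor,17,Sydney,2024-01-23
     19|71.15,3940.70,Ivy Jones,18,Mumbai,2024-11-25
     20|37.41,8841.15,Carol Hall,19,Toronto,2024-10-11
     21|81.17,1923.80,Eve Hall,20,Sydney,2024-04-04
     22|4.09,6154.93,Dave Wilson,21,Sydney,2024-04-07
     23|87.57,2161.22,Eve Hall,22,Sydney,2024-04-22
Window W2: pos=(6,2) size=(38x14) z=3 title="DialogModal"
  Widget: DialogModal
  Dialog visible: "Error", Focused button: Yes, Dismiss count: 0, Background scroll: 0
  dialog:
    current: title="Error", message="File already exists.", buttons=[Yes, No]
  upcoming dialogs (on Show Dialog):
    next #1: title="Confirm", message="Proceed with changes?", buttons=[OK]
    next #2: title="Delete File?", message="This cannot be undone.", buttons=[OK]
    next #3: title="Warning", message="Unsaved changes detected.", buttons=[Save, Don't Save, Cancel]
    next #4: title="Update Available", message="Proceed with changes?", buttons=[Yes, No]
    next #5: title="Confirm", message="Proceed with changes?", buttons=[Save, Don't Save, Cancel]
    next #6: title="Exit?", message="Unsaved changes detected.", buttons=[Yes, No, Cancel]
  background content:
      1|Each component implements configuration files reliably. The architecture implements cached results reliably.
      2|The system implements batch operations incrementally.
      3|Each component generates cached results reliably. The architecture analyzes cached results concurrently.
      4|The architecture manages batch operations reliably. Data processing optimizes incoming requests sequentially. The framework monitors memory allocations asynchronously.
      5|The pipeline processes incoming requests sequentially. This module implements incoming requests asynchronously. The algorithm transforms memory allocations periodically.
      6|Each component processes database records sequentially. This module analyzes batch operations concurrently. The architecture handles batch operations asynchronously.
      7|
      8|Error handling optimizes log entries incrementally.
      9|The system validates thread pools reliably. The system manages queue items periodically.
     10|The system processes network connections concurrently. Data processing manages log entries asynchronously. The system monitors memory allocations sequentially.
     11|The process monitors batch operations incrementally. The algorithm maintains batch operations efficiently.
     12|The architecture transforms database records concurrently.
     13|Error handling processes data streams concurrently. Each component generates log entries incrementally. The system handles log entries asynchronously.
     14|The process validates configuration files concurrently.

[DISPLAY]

     ┃ DialogModal                       
     ┠───────────────────────────────────
     ┃Each component implements configura
    ┏┃The system implements batch operati
    ┃┃Each c┌──────────────────────┐d res
    ┠┃The ar│        Error         │ oper
    ┃┃The pi│ File already exists. │g req
    ┃┃Each c│      [Yes]  No       │ase r
    ┃┃      └──────────────────────┘     
    ┃┃Error handling optimizes log entrie
    ┃┃The system validates thread pools r
    ┃┃The system processes network connec
    ┃┗━━━━━━━━━━━━━━━━━━━━━━━━━━━━━━━━━━━
    ┃80.95,3930.38,Alice Jones,7,Toron░┃ 
    ┃45.21,2566.22,Jack King,8,Sydney,░┃ 
    ┃76.41,2971.49,Carol Hall,9,Mumbai░┃ 
    ┃97.54,4134.81,Dave Davis,10,Toron░┃ 
    ┃11.57,977.75,Ivy Clark,11,Toronto░┃ 
    ┃3.93,7397.87,Bob Hall,12,Toronto,░┃ 
    ┃65.42,3124.84,Jack Smith,13,Sydne░┃ 
    ┃80.47,3330.03,Ivy Lee,14,London,2▼┃ 
    ┗━━━━━━━━━━━━━━━━━━━━━━━━━━━━━━━━━━┛ 


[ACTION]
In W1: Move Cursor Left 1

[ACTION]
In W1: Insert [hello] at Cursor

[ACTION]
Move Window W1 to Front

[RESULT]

     ┃ DialogModal                       
     ┠───────────────────────────────────
     ┃Each component implements configura
    ┏━━━━━━━━━━━━━━━━━━━━━━━━━━━━━━━━━━┓i
    ┃ FileEditor                       ┃s
    ┠──────────────────────────────────┨r
    ┃hello█core,amount,name,id,city,da▲┃q
    ┃34.67,506.83,Alice Brown,1,Tokyo,█┃r
    ┃0.75,1047.28,Eve Smith,2,New York░┃ 
    ┃88.54,2511.37,Dave Brown,3,Tokyo,░┃e
    ┃79.40,920.84,Hank Jones,4,London,░┃r
    ┃0.04,256.18,Frank Taylor,5,London░┃c
    ┃43.93,5917.39,Frank King,6,Tokyo,░┃━
    ┃80.95,3930.38,Alice Jones,7,Toron░┃ 
    ┃45.21,2566.22,Jack King,8,Sydney,░┃ 
    ┃76.41,2971.49,Carol Hall,9,Mumbai░┃ 
    ┃97.54,4134.81,Dave Davis,10,Toron░┃ 
    ┃11.57,977.75,Ivy Clark,11,Toronto░┃ 
    ┃3.93,7397.87,Bob Hall,12,Toronto,░┃ 
    ┃65.42,3124.84,Jack Smith,13,Sydne░┃ 
    ┃80.47,3330.03,Ivy Lee,14,London,2▼┃ 
    ┗━━━━━━━━━━━━━━━━━━━━━━━━━━━━━━━━━━┛ 


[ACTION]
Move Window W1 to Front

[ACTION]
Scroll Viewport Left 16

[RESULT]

      ┃ DialogModal                      
      ┠──────────────────────────────────
      ┃Each component implements configur
     ┏━━━━━━━━━━━━━━━━━━━━━━━━━━━━━━━━━━┓
     ┃ FileEditor                       ┃
     ┠──────────────────────────────────┨
     ┃hello█core,amount,name,id,city,da▲┃
     ┃34.67,506.83,Alice Brown,1,Tokyo,█┃
     ┃0.75,1047.28,Eve Smith,2,New York░┃
     ┃88.54,2511.37,Dave Brown,3,Tokyo,░┃
     ┃79.40,920.84,Hank Jones,4,London,░┃
     ┃0.04,256.18,Frank Taylor,5,London░┃
     ┃43.93,5917.39,Frank King,6,Tokyo,░┃
     ┃80.95,3930.38,Alice Jones,7,Toron░┃
     ┃45.21,2566.22,Jack King,8,Sydney,░┃
     ┃76.41,2971.49,Carol Hall,9,Mumbai░┃
     ┃97.54,4134.81,Dave Davis,10,Toron░┃
     ┃11.57,977.75,Ivy Clark,11,Toronto░┃
     ┃3.93,7397.87,Bob Hall,12,Toronto,░┃
     ┃65.42,3124.84,Jack Smith,13,Sydne░┃
     ┃80.47,3330.03,Ivy Lee,14,London,2▼┃
     ┗━━━━━━━━━━━━━━━━━━━━━━━━━━━━━━━━━━┛


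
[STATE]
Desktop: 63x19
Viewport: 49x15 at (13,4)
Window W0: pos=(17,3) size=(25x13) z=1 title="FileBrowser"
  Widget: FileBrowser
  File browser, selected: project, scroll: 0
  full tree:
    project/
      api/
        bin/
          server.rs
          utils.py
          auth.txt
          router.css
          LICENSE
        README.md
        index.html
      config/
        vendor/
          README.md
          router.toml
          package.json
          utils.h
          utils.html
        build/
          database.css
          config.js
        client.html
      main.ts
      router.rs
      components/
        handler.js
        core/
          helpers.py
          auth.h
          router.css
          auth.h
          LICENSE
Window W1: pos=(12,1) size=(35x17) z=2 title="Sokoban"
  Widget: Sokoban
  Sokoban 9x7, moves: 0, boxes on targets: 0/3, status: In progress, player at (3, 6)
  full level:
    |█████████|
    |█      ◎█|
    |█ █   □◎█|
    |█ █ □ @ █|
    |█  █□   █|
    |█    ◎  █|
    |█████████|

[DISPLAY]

█████████                        ┃               
█      ◎█                        ┃               
█ █   □◎█                        ┃               
█ █ □ @ █                        ┃               
█  █□   █                        ┃               
█    ◎  █                        ┃               
█████████                        ┃               
Moves: 0  0/3                    ┃               
                                 ┃               
                                 ┃               
                                 ┃               
                                 ┃               
                                 ┃               
━━━━━━━━━━━━━━━━━━━━━━━━━━━━━━━━━┛               
                                                 


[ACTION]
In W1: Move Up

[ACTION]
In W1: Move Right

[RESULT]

█████████                        ┃               
█     □◎█                        ┃               
█ █    +█                        ┃               
█ █ □   █                        ┃               
█  █□   █                        ┃               
█    ◎  █                        ┃               
█████████                        ┃               
Moves: 2  0/3                    ┃               
                                 ┃               
                                 ┃               
                                 ┃               
                                 ┃               
                                 ┃               
━━━━━━━━━━━━━━━━━━━━━━━━━━━━━━━━━┛               
                                                 


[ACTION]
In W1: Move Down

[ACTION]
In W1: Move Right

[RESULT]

█████████                        ┃               
█     □◎█                        ┃               
█ █    ◎█                        ┃               
█ █ □  @█                        ┃               
█  █□   █                        ┃               
█    ◎  █                        ┃               
█████████                        ┃               
Moves: 3  0/3                    ┃               
                                 ┃               
                                 ┃               
                                 ┃               
                                 ┃               
                                 ┃               
━━━━━━━━━━━━━━━━━━━━━━━━━━━━━━━━━┛               
                                                 


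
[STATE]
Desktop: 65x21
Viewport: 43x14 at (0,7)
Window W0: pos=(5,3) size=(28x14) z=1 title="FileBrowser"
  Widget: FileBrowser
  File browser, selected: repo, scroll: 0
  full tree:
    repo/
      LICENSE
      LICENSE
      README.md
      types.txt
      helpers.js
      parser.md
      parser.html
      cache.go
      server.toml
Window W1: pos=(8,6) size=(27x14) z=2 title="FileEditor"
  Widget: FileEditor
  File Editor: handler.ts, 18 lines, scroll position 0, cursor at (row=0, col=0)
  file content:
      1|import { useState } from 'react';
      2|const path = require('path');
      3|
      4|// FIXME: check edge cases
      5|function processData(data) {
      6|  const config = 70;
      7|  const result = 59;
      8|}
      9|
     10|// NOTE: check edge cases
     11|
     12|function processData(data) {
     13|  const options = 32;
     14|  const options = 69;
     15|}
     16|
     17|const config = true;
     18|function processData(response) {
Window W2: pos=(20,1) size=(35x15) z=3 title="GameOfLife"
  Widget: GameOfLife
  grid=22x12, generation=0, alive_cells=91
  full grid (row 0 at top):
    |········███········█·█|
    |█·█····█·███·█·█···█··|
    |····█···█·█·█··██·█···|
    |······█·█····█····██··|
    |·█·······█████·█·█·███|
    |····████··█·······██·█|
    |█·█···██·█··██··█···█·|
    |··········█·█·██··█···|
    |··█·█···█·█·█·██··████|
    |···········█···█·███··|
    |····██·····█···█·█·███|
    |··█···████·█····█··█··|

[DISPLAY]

     ┃  ┃ FileEditor┃······█·█····█····██··
     ┃  ┠───────────┃·█·······█████·█·█·███
     ┃  ┃█mport { us┃····████··█·······██·█
     ┃  ┃const path ┃█·█···██·█··██··█···█·
     ┃  ┃           ┃··········█·█·██··█···
     ┃  ┃// FIXME: c┃··█·█···█·█·█·██··████
     ┃  ┃function pr┃···········█···█·███··
     ┃  ┃  const con┃····██·····█···█·█·███
     ┃  ┃  const res┗━━━━━━━━━━━━━━━━━━━━━━
     ┗━━┃}                       ░┃        
        ┃                        ░┃        
        ┃// NOTE: check edge case▼┃        
        ┗━━━━━━━━━━━━━━━━━━━━━━━━━┛        
                                           


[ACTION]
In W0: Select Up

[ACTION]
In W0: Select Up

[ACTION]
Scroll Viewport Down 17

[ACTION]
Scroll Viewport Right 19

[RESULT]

r┃······█·█····█····██··           ┃       
─┃·█·······█████·█·█·███           ┃       
s┃····████··█·······██·█           ┃       
 ┃█·█···██·█··██··█···█·           ┃       
 ┃··········█·█·██··█···           ┃       
c┃··█·█···█·█·█·██··████           ┃       
r┃···········█···█·███··           ┃       
n┃····██·····█···█·█·███           ┃       
s┗━━━━━━━━━━━━━━━━━━━━━━━━━━━━━━━━━┛       
              ░┃                           
              ░┃                           
heck edge case▼┃                           
━━━━━━━━━━━━━━━┛                           
                                           


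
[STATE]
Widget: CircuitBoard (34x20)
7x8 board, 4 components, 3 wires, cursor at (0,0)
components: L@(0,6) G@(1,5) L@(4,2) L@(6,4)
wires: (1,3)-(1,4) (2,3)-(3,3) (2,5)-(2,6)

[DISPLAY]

   0 1 2 3 4 5 6                  
0  [.]                      L     
                                  
1               · ─ ·   G         
                                  
2               ·       · ─ ·     
                │                 
3               ·                 
                                  
4           L                     
                                  
5                                 
                                  
6                   L             
                                  
7                                 
Cursor: (0,0)                     
                                  
                                  
                                  


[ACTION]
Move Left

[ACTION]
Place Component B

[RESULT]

   0 1 2 3 4 5 6                  
0  [B]                      L     
                                  
1               · ─ ·   G         
                                  
2               ·       · ─ ·     
                │                 
3               ·                 
                                  
4           L                     
                                  
5                                 
                                  
6                   L             
                                  
7                                 
Cursor: (0,0)                     
                                  
                                  
                                  


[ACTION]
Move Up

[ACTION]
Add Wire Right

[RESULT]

   0 1 2 3 4 5 6                  
0  [B]─ ·                   L     
                                  
1               · ─ ·   G         
                                  
2               ·       · ─ ·     
                │                 
3               ·                 
                                  
4           L                     
                                  
5                                 
                                  
6                   L             
                                  
7                                 
Cursor: (0,0)                     
                                  
                                  
                                  


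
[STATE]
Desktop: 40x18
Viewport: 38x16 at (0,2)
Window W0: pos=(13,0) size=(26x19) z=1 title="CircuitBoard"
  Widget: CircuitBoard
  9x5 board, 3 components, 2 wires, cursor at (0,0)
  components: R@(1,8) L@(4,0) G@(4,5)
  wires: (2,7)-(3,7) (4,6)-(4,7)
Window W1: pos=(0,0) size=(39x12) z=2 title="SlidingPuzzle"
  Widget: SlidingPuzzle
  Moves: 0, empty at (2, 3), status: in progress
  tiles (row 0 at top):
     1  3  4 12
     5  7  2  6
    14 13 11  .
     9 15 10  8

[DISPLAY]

┠─────────────────────────────────────
┃┌────┬────┬────┬────┐                
┃│  1 │  3 │  4 │ 12 │                
┃├────┼────┼────┼────┤                
┃│  5 │  7 │  2 │  6 │                
┃├────┼────┼────┼────┤                
┃│ 14 │ 13 │ 11 │    │                
┃├────┼────┼────┼────┤                
┃│  9 │ 15 │ 10 │  8 │                
┗━━━━━━━━━━━━━━━━━━━━━━━━━━━━━━━━━━━━━
             ┃4   L                   
             ┃Cursor: (0,0)           
             ┃                        
             ┃                        
             ┃                        
             ┃                        


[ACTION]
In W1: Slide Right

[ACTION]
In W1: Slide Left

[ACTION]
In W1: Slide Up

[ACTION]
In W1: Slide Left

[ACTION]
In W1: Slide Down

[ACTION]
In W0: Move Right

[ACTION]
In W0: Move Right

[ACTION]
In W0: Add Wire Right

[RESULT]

┠─────────────────────────────────────
┃┌────┬────┬────┬────┐                
┃│  1 │  3 │  4 │ 12 │                
┃├────┼────┼────┼────┤                
┃│  5 │  7 │  2 │  6 │                
┃├────┼────┼────┼────┤                
┃│ 14 │ 13 │ 11 │    │                
┃├────┼────┼────┼────┤                
┃│  9 │ 15 │ 10 │  8 │                
┗━━━━━━━━━━━━━━━━━━━━━━━━━━━━━━━━━━━━━
             ┃4   L                   
             ┃Cursor: (0,2)           
             ┃                        
             ┃                        
             ┃                        
             ┃                        


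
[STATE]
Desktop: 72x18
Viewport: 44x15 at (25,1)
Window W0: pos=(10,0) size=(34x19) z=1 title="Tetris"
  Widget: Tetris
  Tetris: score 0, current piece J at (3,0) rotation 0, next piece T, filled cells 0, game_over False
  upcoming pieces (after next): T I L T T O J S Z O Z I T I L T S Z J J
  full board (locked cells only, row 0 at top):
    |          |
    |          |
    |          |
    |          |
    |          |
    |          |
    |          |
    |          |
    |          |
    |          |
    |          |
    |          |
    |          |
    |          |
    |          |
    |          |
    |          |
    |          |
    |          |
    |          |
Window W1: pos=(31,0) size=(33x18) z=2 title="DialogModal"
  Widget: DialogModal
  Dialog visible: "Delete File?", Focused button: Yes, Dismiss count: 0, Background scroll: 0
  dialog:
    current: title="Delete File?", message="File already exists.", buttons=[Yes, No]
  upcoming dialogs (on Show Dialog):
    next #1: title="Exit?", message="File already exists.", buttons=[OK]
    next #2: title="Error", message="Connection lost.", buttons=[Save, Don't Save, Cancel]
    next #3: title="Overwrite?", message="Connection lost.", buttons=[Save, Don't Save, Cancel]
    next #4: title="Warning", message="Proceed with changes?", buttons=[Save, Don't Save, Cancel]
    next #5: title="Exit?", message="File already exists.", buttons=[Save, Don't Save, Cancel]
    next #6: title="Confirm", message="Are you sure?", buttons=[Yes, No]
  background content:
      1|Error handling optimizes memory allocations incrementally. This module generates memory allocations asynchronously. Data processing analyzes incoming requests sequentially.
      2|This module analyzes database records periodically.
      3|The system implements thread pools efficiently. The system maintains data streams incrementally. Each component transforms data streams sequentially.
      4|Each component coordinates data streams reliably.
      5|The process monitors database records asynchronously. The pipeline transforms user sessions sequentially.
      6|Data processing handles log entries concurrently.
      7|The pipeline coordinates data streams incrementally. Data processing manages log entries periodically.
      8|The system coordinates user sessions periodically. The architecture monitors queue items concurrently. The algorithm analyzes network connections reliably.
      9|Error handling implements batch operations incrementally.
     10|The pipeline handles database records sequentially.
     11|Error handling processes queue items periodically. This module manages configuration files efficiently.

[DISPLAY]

      ┃ DialogModal                   ┃     
──────┠───────────────────────────────┨     
t:    ┃Error handling optimizes memory┃     
      ┃This module analyzes database r┃     
      ┃The system implements thread po┃     
      ┃Each component coordinates data┃     
      ┃The┌──────────────────────┐se r┃     
      ┃Dat│     Delete File?     │ ent┃     
re:   ┃The│ File already exists. │ta s┃     
      ┃The│      [Yes]  No       │ ses┃     
      ┃Err└──────────────────────┘atch┃     
      ┃The pipeline handles database r┃     
      ┃Error handling processes queue ┃     
      ┃                               ┃     
      ┃                               ┃     


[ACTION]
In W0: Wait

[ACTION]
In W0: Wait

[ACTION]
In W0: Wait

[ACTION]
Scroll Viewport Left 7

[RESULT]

             ┃ DialogModal                  
─────────────┠──────────────────────────────
   │Next:    ┃Error handling optimizes memor
   │ ▒       ┃This module analyzes database 
   │▒▒▒      ┃The system implements thread p
   │         ┃Each component coordinates dat
   │         ┃The┌──────────────────────┐se 
   │         ┃Dat│     Delete File?     │ en
   │Score:   ┃The│ File already exists. │ta 
   │0        ┃The│      [Yes]  No       │ se
   │         ┃Err└──────────────────────┘atc
   │         ┃The pipeline handles database 
   │         ┃Error handling processes queue
   │         ┃                              
   │         ┃                              


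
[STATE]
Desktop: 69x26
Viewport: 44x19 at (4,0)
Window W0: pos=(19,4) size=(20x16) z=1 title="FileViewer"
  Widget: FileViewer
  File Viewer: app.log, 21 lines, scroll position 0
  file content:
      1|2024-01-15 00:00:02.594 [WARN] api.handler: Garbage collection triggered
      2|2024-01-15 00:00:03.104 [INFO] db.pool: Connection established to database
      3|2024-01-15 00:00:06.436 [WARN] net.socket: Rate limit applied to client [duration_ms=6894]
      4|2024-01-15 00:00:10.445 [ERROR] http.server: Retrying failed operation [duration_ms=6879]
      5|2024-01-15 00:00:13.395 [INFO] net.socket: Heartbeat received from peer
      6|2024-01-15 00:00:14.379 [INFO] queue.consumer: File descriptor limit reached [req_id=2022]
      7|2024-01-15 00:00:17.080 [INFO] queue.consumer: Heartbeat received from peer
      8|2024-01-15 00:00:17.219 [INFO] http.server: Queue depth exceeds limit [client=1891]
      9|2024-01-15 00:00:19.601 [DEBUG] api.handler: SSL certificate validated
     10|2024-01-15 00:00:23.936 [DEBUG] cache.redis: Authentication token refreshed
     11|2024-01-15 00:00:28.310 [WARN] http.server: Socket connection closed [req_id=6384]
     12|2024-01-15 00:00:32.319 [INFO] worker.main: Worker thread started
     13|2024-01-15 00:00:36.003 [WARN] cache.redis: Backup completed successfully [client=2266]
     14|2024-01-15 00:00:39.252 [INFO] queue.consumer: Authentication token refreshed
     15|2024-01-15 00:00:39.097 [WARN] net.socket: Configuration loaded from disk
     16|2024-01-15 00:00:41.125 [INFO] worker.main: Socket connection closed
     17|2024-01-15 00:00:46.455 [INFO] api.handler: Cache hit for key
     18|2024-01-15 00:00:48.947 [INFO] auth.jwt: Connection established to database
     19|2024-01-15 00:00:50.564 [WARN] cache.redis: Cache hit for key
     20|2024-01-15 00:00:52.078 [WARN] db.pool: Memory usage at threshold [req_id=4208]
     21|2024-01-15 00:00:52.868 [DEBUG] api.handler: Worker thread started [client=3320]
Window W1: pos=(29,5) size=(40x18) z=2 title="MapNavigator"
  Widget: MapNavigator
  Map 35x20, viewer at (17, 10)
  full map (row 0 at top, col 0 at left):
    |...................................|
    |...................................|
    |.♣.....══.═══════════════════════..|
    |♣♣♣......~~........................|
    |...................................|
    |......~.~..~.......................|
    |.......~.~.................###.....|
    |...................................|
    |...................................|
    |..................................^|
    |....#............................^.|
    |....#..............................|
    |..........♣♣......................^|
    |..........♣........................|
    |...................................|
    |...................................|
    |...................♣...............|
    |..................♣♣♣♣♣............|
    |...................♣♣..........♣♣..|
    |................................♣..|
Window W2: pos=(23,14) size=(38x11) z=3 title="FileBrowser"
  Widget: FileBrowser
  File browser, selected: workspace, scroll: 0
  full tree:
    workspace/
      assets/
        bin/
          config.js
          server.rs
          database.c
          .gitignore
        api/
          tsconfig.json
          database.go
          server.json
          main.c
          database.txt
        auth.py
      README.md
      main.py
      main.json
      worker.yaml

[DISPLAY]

                                            
                                            
                                            
                                            
               ┏━━━━━━━━━━━━━━━━━━┓         
               ┃ FileView┏━━━━━━━━━━━━━━━━━━
               ┠─────────┃ MapNavigator     
               ┃2024-01-1┠──────────────────
               ┃2024-01-1┃  ♣♣♣......~~.....
               ┃2024-01-1┃  ................
               ┃2024-01-1┃  ......~.~..~....
               ┃2024-01-1┃  .......~.~......
               ┃2024-01-1┃  ................
               ┃2024-01-1┃  ................
               ┃202┏━━━━━━━━━━━━━━━━━━━━━━━━
               ┃202┃ FileBrowser            
               ┃202┠────────────────────────
               ┃202┃> [-] workspace/        
               ┃202┃    [+] assets/         


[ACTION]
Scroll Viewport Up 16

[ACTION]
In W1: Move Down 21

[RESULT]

                                            
                                            
                                            
                                            
               ┏━━━━━━━━━━━━━━━━━━┓         
               ┃ FileView┏━━━━━━━━━━━━━━━━━━
               ┠─────────┃ MapNavigator     
               ┃2024-01-1┠──────────────────
               ┃2024-01-1┃  ..........♣♣....
               ┃2024-01-1┃  ..........♣.....
               ┃2024-01-1┃  ................
               ┃2024-01-1┃  ................
               ┃2024-01-1┃  ................
               ┃2024-01-1┃  ................
               ┃202┏━━━━━━━━━━━━━━━━━━━━━━━━
               ┃202┃ FileBrowser            
               ┃202┠────────────────────────
               ┃202┃> [-] workspace/        
               ┃202┃    [+] assets/         
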